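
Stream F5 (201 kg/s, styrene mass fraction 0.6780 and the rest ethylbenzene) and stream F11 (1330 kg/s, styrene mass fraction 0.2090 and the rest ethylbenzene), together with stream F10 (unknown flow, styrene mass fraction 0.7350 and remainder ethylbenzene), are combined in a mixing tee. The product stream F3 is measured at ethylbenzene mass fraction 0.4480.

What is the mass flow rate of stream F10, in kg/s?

2354 kg/s

Let F10 be the unknown flow. Total out = 1531 + F10.
ethylbenzene balance: 1116.8 + 0.265·F10 = 0.448·(1531 + F10)
(0.265 − 0.448)·F10 = 0.448×1531 − 1116.8 = -430.86
F10 = -430.86 / -0.183 = 2354.4 kg/s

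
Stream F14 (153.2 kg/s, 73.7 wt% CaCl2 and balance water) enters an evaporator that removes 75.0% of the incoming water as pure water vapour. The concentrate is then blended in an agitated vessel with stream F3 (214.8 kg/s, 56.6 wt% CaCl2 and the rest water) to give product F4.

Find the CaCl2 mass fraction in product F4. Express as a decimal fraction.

Vapour removed = 0.750×0.263×153.2 = 30.219 kg/s; concentrate = 122.98 kg/s.
CaCl2 reaching the mixer = 112.91 (from concentrate) + 214.8×0.566 = 234.49 kg/s.
Product flow = 122.98 + 214.8 = 337.78 kg/s; CaCl2 fraction = 0.694.

0.694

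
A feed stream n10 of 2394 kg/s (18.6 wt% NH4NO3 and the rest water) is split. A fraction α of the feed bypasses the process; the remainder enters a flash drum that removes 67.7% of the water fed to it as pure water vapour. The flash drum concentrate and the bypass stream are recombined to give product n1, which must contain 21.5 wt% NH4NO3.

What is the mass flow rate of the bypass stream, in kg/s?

All 2394×0.186 = 445.28 kg/s of NH4NO3 reaches n1, so n1 = 445.28/0.215 = 2071.1 kg/s and vapour = 322.91 kg/s.
The evaporator receives (1−α)·2394 of feed at 0.814 water and removes 0.677 of that water:
0.677×0.814×(1−α)×2394 = 322.91
(1−α) = 322.91/1319.3 = 0.2448;  α = 0.7552.
Bypass flow = 0.7552×2394 = 1808 kg/s.

1808 kg/s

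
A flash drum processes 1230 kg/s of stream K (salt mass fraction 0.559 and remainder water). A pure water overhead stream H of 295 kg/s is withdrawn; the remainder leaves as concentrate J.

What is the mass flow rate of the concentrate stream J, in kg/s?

935 kg/s

Concentrate = 1230 − 295 = 935 kg/s.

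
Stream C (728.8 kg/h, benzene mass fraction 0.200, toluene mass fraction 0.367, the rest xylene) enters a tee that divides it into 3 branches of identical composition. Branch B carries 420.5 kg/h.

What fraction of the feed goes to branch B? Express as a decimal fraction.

0.577

Fraction to B = 420.5/728.8 = 0.5770.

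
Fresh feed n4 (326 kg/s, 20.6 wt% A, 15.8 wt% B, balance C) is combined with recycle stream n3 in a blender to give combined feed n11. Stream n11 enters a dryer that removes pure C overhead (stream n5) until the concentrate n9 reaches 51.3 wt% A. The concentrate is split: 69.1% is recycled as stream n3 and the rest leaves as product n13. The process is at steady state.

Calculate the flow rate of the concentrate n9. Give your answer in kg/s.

Overall A balance (none leaves overhead): A in fresh feed = A in product, i.e. 326×0.206 = (1−0.691)·n9·0.513.
n9 = 67.156/(0.513×0.309) = 423.65 kg/s.

423.7 kg/s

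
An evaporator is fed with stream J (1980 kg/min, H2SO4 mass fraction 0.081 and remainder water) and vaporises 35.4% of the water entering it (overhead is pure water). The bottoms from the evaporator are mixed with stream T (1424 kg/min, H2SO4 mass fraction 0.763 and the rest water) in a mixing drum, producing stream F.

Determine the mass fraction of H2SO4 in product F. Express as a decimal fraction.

0.452

Vapour removed = 0.354×0.919×1980 = 644.15 kg/min; concentrate = 1335.9 kg/min.
H2SO4 reaching the mixer = 160.38 (from concentrate) + 1424×0.763 = 1246.9 kg/min.
Product flow = 1335.9 + 1424 = 2759.9 kg/min; H2SO4 fraction = 0.452.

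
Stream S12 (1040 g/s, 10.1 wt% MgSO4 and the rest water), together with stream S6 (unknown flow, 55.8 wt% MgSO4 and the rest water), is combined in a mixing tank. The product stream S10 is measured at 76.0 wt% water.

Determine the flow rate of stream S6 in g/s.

454.6 g/s

Let S6 be the unknown flow. Total out = 1040 + S6.
water balance: 934.96 + 0.442·S6 = 0.760·(1040 + S6)
(0.442 − 0.760)·S6 = 0.760×1040 − 934.96 = -144.56
S6 = -144.56 / -0.318 = 454.59 g/s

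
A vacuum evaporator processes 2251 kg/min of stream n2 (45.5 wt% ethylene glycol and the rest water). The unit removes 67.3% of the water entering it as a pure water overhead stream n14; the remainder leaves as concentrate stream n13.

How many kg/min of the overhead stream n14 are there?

825.6 kg/min

water entering = 2251×0.545 = 1226.8 kg/min; overhead removed = 0.673×1226.8 = 825.63 kg/min.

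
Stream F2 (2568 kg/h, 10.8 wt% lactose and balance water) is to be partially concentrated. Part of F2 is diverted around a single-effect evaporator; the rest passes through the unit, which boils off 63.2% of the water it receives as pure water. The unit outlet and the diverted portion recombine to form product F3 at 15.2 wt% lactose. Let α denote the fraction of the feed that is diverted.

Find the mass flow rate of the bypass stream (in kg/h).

All 2568×0.108 = 277.34 kg/h of lactose reaches F3, so F3 = 277.34/0.152 = 1824.6 kg/h and vapour = 743.37 kg/h.
The evaporator receives (1−α)·2568 of feed at 0.892 water and removes 0.632 of that water:
0.632×0.892×(1−α)×2568 = 743.37
(1−α) = 743.37/1447.7 = 0.5135;  α = 0.4865.
Bypass flow = 0.4865×2568 = 1249.4 kg/h.

1249 kg/h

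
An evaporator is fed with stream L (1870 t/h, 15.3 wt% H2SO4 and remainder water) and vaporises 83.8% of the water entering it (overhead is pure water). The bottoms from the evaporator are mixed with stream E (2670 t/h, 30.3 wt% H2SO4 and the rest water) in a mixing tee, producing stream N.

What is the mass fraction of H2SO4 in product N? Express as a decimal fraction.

Vapour removed = 0.838×0.847×1870 = 1327.3 t/h; concentrate = 542.7 t/h.
H2SO4 reaching the mixer = 286.11 (from concentrate) + 2670×0.303 = 1095.1 t/h.
Product flow = 542.7 + 2670 = 3212.7 t/h; H2SO4 fraction = 0.3409.

0.3409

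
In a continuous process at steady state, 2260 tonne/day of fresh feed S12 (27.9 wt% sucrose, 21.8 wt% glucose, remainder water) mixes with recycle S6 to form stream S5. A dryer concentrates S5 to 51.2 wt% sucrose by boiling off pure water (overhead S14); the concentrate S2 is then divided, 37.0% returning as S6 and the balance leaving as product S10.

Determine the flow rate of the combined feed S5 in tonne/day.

2983 tonne/day

Overall sucrose balance (none leaves overhead): sucrose in fresh feed = sucrose in product, i.e. 2260×0.279 = (1−0.370)·S2·0.512.
S2 = 630.54/(0.512×0.630) = 1954.8 tonne/day.
Recycle S6 = 0.370×1954.8 = 723.28 tonne/day.
Combined feed S5 = 2260 + 723.28 = 2983.3 tonne/day.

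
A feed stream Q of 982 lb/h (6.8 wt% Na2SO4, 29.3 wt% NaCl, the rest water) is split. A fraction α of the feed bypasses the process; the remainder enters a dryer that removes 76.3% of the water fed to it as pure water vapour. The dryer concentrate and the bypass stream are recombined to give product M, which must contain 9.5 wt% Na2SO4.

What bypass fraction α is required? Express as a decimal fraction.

0.417

All 982×0.068 = 66.776 lb/h of Na2SO4 reaches M, so M = 66.776/0.095 = 702.91 lb/h and vapour = 279.09 lb/h.
The evaporator receives (1−α)·982 of feed at 0.639 water and removes 0.763 of that water:
0.763×0.639×(1−α)×982 = 279.09
(1−α) = 279.09/478.78 = 0.5829;  α = 0.4171.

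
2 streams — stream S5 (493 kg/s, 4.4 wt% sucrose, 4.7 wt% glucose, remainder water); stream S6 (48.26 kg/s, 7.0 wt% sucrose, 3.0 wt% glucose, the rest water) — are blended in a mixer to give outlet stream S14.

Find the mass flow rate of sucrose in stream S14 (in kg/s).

sucrose out = sucrose in = 493×0.044 + 48.26×0.070 = 25.07 kg/s.

25.07 kg/s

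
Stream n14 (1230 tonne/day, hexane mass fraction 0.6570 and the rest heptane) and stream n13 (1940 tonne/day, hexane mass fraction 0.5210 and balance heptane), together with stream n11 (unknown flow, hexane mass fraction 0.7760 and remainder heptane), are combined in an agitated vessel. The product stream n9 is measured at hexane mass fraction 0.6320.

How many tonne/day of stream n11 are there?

Let n11 be the unknown flow. Total out = 3170 + n11.
hexane balance: 1818.8 + 0.776·n11 = 0.632·(3170 + n11)
(0.776 − 0.632)·n11 = 0.632×3170 − 1818.8 = 184.59
n11 = 184.59 / 0.144 = 1281.9 tonne/day

1282 tonne/day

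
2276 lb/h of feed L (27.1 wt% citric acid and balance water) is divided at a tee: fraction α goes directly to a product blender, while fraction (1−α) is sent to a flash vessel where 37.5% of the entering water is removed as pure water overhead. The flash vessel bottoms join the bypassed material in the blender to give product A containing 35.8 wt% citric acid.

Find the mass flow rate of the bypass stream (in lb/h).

All 2276×0.271 = 616.8 lb/h of citric acid reaches A, so A = 616.8/0.358 = 1722.9 lb/h and vapour = 553.11 lb/h.
The evaporator receives (1−α)·2276 of feed at 0.729 water and removes 0.375 of that water:
0.375×0.729×(1−α)×2276 = 553.11
(1−α) = 553.11/622.2 = 0.8890;  α = 0.1110.
Bypass flow = 0.1110×2276 = 252.75 lb/h.

252.7 lb/h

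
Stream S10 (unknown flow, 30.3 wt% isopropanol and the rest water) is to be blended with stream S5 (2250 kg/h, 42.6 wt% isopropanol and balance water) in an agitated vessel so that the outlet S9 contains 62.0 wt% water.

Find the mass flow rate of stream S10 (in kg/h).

1344 kg/h

Let S10 be the unknown flow. Total out = 2250 + S10.
water balance: 1291.5 + 0.697·S10 = 0.620·(2250 + S10)
(0.697 − 0.620)·S10 = 0.620×2250 − 1291.5 = 103.5
S10 = 103.5 / 0.077 = 1344.2 kg/h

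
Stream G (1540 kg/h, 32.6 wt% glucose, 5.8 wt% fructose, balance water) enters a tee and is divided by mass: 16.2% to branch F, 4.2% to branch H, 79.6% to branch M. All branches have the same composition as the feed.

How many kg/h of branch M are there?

1226 kg/h

Branch M flow = 0.796×1540 = 1225.8 kg/h.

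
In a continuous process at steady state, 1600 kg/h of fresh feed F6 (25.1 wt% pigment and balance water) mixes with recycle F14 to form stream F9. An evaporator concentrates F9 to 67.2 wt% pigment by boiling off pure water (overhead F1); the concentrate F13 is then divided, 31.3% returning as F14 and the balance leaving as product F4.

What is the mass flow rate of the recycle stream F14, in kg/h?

272.3 kg/h

Overall pigment balance (none leaves overhead): pigment in fresh feed = pigment in product, i.e. 1600×0.251 = (1−0.313)·F13·0.672.
F13 = 401.6/(0.672×0.687) = 869.9 kg/h.
Recycle F14 = 0.313×869.9 = 272.28 kg/h.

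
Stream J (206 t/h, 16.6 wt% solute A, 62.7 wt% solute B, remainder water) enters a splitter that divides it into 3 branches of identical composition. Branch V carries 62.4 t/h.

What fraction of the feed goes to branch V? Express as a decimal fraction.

0.303

Fraction to V = 62.4/206 = 0.3029.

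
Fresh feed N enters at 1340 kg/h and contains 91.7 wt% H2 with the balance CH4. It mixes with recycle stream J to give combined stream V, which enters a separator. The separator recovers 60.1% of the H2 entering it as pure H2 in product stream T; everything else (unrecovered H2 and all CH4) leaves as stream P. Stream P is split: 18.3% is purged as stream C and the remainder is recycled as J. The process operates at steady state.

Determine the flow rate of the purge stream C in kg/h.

244.3 kg/h

CH4 enters only via N and leaves only via the purge: 1340×0.083 = 0.183×(CH4 in P), and the separator passes all CH4, so CH4 in V = CH4 in P = 607.76 kg/h.
H2 in V: m_A = 1340×0.917 + (1−0.183)·(1−0.601)·m_A, so m_A = 1228.8/0.6740 = 1823.1 kg/h.
P = (1−0.601)×1823.1 + 607.76 = 1335.2 kg/h.
Purge C = 0.183×1335.2 = 244.34 kg/h.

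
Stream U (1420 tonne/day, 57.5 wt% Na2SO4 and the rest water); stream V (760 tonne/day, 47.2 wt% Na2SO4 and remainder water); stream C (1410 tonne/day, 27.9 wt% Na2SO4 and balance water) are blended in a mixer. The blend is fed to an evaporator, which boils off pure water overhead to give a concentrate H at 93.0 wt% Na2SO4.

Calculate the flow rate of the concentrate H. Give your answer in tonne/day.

Na2SO4 entering = 1420×0.575 + 760×0.472 + 1410×0.279 = 1568.6 tonne/day.
All Na2SO4 reports to H, so H = 1568.6/0.930 = 1686.7 tonne/day.

1687 tonne/day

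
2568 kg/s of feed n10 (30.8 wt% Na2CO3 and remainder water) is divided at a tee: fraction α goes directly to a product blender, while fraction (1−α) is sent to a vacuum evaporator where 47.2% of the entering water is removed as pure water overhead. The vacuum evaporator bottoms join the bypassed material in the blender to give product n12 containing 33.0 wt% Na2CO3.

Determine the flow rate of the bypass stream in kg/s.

All 2568×0.308 = 790.94 kg/s of Na2CO3 reaches n12, so n12 = 790.94/0.330 = 2396.8 kg/s and vapour = 171.2 kg/s.
The evaporator receives (1−α)·2568 of feed at 0.692 water and removes 0.472 of that water:
0.472×0.692×(1−α)×2568 = 171.2
(1−α) = 171.2/838.77 = 0.2041;  α = 0.7959.
Bypass flow = 0.7959×2568 = 2043.8 kg/s.

2044 kg/s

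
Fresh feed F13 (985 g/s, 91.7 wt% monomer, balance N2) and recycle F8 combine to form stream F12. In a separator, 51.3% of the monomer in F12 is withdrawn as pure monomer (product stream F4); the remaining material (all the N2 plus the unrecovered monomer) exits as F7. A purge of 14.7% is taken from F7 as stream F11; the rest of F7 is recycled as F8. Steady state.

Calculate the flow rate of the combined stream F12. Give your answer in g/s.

N2 enters only via F13 and leaves only via the purge: 985×0.083 = 0.147×(N2 in F7), and the separator passes all N2, so N2 in F12 = N2 in F7 = 556.16 g/s.
monomer in F12: m_A = 985×0.917 + (1−0.147)·(1−0.513)·m_A, so m_A = 903.25/0.5846 = 1545.1 g/s.
F12 = 1545.1 + 556.16 = 2101.3 g/s.

2101 g/s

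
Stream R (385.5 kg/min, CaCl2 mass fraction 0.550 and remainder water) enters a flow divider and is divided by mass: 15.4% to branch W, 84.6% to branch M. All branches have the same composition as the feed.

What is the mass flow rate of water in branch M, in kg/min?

Branch M total = 0.846×385.5 = 326.13 kg/min.
water in M = 0.450×326.13 = 146.76 kg/min.

146.8 kg/min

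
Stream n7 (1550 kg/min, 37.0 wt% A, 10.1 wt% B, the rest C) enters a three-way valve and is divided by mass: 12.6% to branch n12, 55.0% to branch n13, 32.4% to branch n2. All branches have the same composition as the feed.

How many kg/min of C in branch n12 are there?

103.3 kg/min

Branch n12 total = 0.126×1550 = 195.3 kg/min.
C in n12 = 0.529×195.3 = 103.31 kg/min.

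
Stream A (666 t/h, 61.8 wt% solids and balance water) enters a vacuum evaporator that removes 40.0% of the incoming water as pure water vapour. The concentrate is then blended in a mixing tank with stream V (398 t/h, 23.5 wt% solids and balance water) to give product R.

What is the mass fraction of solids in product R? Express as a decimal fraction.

Vapour removed = 0.400×0.382×666 = 101.76 t/h; concentrate = 564.24 t/h.
solids reaching the mixer = 411.59 (from concentrate) + 398×0.235 = 505.12 t/h.
Product flow = 564.24 + 398 = 962.24 t/h; solids fraction = 0.525.

0.525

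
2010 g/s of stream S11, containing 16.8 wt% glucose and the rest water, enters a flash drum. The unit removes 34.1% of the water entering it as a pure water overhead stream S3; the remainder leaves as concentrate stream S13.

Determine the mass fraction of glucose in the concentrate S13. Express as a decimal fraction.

glucose is not removed: 2010×0.168 = 337.68 g/s of glucose enters S13.
water entering = 2010×0.832 = 1672.3 g/s; overhead removed = 0.341×1672.3 = 570.26 g/s.
Concentrate = 2010 − 570.26 = 1439.7 g/s.
Mass fraction = 337.68/1439.7 = 0.2345.

0.2345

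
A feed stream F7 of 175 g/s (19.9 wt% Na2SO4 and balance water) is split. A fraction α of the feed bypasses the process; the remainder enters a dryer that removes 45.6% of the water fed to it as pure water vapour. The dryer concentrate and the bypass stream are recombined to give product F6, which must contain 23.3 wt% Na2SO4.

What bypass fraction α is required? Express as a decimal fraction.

0.600

All 175×0.199 = 34.825 g/s of Na2SO4 reaches F6, so F6 = 34.825/0.233 = 149.46 g/s and vapour = 25.536 g/s.
The evaporator receives (1−α)·175 of feed at 0.801 water and removes 0.456 of that water:
0.456×0.801×(1−α)×175 = 25.536
(1−α) = 25.536/63.92 = 0.3995;  α = 0.6005.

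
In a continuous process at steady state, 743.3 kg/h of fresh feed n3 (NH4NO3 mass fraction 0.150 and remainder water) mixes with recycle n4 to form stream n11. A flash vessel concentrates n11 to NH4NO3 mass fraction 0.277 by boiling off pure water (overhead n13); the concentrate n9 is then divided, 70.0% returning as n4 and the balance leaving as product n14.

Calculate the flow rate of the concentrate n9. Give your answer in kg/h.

Overall NH4NO3 balance (none leaves overhead): NH4NO3 in fresh feed = NH4NO3 in product, i.e. 743.3×0.150 = (1−0.700)·n9·0.277.
n9 = 111.49/(0.277×0.300) = 1341.7 kg/h.

1342 kg/h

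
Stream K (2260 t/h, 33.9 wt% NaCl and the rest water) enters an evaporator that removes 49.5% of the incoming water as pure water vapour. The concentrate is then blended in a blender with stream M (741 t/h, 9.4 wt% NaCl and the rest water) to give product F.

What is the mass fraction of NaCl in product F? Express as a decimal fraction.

Vapour removed = 0.495×0.661×2260 = 739.46 t/h; concentrate = 1520.5 t/h.
NaCl reaching the mixer = 766.14 (from concentrate) + 741×0.094 = 835.79 t/h.
Product flow = 1520.5 + 741 = 2261.5 t/h; NaCl fraction = 0.370.

0.370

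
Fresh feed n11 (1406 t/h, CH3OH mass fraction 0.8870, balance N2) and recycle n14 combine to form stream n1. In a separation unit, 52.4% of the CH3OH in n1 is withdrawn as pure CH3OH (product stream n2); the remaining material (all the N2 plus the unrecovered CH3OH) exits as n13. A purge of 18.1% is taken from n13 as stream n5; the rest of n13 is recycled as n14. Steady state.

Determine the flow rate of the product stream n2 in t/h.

1071 t/h

CH3OH in n1: m_A = 1406×0.887 + (1−0.181)·(1−0.524)·m_A, so m_A = 1247.1/0.6102 = 2043.9 t/h.
Product n2 = 0.524×2043.9 = 1071 t/h.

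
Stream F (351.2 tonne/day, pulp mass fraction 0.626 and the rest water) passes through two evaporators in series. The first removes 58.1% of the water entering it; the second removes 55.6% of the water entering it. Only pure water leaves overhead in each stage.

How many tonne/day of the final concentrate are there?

water in feed = 351.2×0.374 = 131.35 tonne/day.
After stage 1: water left = (1−0.581)×131.35 = 55.035; stream total = 274.89 tonne/day.
After stage 2: water left = (1−0.556)×55.035 = 24.436; final concentrate = 244.29 tonne/day.

244.3 tonne/day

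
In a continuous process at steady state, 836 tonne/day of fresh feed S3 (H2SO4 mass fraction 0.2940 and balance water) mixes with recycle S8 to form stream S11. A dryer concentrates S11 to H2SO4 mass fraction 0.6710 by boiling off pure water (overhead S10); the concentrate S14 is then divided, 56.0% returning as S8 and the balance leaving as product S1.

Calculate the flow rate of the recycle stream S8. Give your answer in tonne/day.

466.2 tonne/day

Overall H2SO4 balance (none leaves overhead): H2SO4 in fresh feed = H2SO4 in product, i.e. 836×0.294 = (1−0.560)·S14·0.671.
S14 = 245.78/(0.671×0.440) = 832.49 tonne/day.
Recycle S8 = 0.560×832.49 = 466.19 tonne/day.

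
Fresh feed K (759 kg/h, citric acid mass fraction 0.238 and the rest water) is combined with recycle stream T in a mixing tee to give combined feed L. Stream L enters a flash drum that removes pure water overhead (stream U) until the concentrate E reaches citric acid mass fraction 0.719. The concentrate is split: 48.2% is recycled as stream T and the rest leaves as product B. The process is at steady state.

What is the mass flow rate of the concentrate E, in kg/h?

485 kg/h

Overall citric acid balance (none leaves overhead): citric acid in fresh feed = citric acid in product, i.e. 759×0.238 = (1−0.482)·E·0.719.
E = 180.64/(0.719×0.518) = 485.02 kg/h.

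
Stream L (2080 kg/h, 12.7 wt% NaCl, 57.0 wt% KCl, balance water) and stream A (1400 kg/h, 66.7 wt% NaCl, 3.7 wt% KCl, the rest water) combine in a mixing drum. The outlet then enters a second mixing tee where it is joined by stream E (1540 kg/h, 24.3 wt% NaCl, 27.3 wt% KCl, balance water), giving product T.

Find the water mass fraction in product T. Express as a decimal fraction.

Overall, product flow = 5020 kg/h.
water in = 2080×0.303 + 1400×0.296 + 1540×0.484 = 1790 kg/h.
water fraction in T = 0.357.

0.357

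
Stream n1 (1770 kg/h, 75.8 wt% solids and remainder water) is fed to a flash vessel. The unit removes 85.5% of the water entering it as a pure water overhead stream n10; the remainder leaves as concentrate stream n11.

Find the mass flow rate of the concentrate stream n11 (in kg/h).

1404 kg/h

water entering = 1770×0.242 = 428.34 kg/h; overhead removed = 0.855×428.34 = 366.23 kg/h.
Concentrate = 1770 − 366.23 = 1403.8 kg/h.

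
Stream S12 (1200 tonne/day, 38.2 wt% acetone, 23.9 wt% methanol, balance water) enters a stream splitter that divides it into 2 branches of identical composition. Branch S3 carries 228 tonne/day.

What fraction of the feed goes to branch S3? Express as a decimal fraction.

0.190

Fraction to S3 = 228/1200 = 0.1900.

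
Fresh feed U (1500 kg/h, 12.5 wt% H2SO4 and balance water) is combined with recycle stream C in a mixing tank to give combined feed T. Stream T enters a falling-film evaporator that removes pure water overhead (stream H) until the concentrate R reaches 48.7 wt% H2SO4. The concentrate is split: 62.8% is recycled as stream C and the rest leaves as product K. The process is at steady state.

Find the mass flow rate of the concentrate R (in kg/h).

1035 kg/h

Overall H2SO4 balance (none leaves overhead): H2SO4 in fresh feed = H2SO4 in product, i.e. 1500×0.125 = (1−0.628)·R·0.487.
R = 187.5/(0.487×0.372) = 1035 kg/h.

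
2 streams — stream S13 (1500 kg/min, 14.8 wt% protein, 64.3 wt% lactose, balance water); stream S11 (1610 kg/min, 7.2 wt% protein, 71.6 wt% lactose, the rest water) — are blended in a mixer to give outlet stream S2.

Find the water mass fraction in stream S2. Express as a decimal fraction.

Total flow out = 1500 + 1610 = 3110 kg/min.
water in = 1500×0.209 + 1610×0.212 = 654.82 kg/min.
water mass fraction in S2 = 654.82/3110 = 0.2106.

0.2106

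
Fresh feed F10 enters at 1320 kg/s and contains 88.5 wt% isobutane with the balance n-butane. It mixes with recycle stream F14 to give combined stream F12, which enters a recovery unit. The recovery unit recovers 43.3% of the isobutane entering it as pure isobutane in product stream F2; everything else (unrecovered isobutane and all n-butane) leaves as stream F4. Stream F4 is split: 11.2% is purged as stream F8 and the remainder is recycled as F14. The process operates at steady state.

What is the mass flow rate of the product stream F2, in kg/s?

1019 kg/s

isobutane in F12: m_A = 1320×0.885 + (1−0.112)·(1−0.433)·m_A, so m_A = 1168.2/0.4965 = 2352.9 kg/s.
Product F2 = 0.433×2352.9 = 1018.8 kg/s.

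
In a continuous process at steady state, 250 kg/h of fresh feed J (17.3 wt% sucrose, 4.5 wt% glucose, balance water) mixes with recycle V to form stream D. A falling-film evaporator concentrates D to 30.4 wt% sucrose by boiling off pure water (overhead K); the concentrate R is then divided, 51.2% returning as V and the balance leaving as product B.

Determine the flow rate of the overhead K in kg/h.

107.7 kg/h

Overall sucrose balance (none leaves overhead): sucrose in fresh feed = sucrose in product, i.e. 250×0.173 = (1−0.512)·R·0.304.
R = 43.25/(0.304×0.488) = 291.54 kg/h.
Recycle V = 0.512×291.54 = 149.27 kg/h.
Combined feed D = 250 + 149.27 = 399.27 kg/h.
Overhead K = D − R = 399.27 − 291.54 = 107.73 kg/h.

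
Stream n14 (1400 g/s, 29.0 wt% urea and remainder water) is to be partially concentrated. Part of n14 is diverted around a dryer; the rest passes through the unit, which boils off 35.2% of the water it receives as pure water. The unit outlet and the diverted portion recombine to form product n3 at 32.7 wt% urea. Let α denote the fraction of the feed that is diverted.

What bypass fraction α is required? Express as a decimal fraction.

0.547

All 1400×0.290 = 406 g/s of urea reaches n3, so n3 = 406/0.327 = 1241.6 g/s and vapour = 158.41 g/s.
The evaporator receives (1−α)·1400 of feed at 0.710 water and removes 0.352 of that water:
0.352×0.710×(1−α)×1400 = 158.41
(1−α) = 158.41/349.89 = 0.4527;  α = 0.5473.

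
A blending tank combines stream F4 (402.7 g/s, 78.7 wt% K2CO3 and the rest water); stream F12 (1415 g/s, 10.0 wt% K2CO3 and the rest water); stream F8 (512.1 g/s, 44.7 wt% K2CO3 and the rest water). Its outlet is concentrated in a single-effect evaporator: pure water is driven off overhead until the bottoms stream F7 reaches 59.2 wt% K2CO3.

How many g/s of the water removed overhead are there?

K2CO3 entering = 402.7×0.787 + 1415×0.100 + 512.1×0.447 = 687.33 g/s.
All K2CO3 reports to F7, so F7 = 687.33/0.592 = 1161 g/s.
Total feed = 2329.8 g/s; overhead = 2329.8 − 1161 = 1168.8 g/s.

1169 g/s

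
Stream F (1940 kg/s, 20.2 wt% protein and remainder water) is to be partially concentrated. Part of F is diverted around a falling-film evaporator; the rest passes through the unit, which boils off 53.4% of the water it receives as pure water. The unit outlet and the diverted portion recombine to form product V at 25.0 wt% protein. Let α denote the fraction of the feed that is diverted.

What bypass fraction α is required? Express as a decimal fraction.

0.549

All 1940×0.202 = 391.88 kg/s of protein reaches V, so V = 391.88/0.250 = 1567.5 kg/s and vapour = 372.48 kg/s.
The evaporator receives (1−α)·1940 of feed at 0.798 water and removes 0.534 of that water:
0.534×0.798×(1−α)×1940 = 372.48
(1−α) = 372.48/826.7 = 0.4506;  α = 0.5494.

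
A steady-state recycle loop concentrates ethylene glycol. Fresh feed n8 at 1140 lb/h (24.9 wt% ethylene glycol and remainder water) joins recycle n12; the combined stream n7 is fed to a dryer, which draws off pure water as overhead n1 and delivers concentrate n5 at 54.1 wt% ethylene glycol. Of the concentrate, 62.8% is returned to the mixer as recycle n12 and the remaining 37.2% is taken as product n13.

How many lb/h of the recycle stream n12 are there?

885.8 lb/h

Overall ethylene glycol balance (none leaves overhead): ethylene glycol in fresh feed = ethylene glycol in product, i.e. 1140×0.249 = (1−0.628)·n5·0.541.
n5 = 283.86/(0.541×0.372) = 1410.5 lb/h.
Recycle n12 = 0.628×1410.5 = 885.78 lb/h.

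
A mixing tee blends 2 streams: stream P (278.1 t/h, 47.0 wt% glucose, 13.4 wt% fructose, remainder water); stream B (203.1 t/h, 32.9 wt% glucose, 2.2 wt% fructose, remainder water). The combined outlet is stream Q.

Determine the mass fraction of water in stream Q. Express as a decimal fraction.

0.5028

Total flow out = 278.1 + 203.1 = 481.2 t/h.
water in = 278.1×0.396 + 203.1×0.649 = 241.94 t/h.
water mass fraction in Q = 241.94/481.2 = 0.5028.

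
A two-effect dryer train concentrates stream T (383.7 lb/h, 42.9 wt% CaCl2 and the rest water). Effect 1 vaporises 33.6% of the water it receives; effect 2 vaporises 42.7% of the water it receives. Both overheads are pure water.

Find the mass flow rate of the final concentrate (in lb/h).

248 lb/h

water in feed = 383.7×0.571 = 219.09 lb/h.
After stage 1: water left = (1−0.336)×219.09 = 145.48; stream total = 310.08 lb/h.
After stage 2: water left = (1−0.427)×145.48 = 83.359; final concentrate = 247.97 lb/h.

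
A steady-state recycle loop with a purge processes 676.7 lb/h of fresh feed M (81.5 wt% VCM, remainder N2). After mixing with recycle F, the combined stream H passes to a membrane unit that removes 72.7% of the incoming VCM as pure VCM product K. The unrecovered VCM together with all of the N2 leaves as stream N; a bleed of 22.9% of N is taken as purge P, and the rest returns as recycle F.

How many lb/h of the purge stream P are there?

168.9 lb/h

N2 enters only via M and leaves only via the purge: 676.7×0.185 = 0.229×(N2 in N), and the membrane unit passes all N2, so N2 in H = N2 in N = 546.68 lb/h.
VCM in H: m_A = 676.7×0.815 + (1−0.229)·(1−0.727)·m_A, so m_A = 551.51/0.7895 = 698.54 lb/h.
N = (1−0.727)×698.54 + 546.68 = 737.38 lb/h.
Purge P = 0.229×737.38 = 168.86 lb/h.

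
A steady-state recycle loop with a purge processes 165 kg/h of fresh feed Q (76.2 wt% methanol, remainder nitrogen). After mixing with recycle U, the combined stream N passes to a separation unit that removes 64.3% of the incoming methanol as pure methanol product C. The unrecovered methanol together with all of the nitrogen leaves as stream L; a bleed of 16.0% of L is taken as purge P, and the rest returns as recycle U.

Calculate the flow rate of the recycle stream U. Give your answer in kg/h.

nitrogen enters only via Q and leaves only via the purge: 165×0.238 = 0.160×(nitrogen in L), and the separation unit passes all nitrogen, so nitrogen in N = nitrogen in L = 245.44 kg/h.
methanol in N: m_A = 165×0.762 + (1−0.160)·(1−0.643)·m_A, so m_A = 125.73/0.7001 = 179.58 kg/h.
L = (1−0.643)×179.58 + 245.44 = 309.55 kg/h.
Recycle U = (1−0.160)×309.55 = 260.02 kg/h.

260 kg/h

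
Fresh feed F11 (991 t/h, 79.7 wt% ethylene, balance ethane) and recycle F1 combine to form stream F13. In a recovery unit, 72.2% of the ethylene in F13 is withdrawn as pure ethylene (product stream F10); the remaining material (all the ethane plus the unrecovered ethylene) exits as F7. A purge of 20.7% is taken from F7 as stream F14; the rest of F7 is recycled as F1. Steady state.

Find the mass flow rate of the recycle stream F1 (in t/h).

ethane enters only via F11 and leaves only via the purge: 991×0.203 = 0.207×(ethane in F7), and the recovery unit passes all ethane, so ethane in F13 = ethane in F7 = 971.85 t/h.
ethylene in F13: m_A = 991×0.797 + (1−0.207)·(1−0.722)·m_A, so m_A = 789.83/0.7795 = 1013.2 t/h.
F7 = (1−0.722)×1013.2 + 971.85 = 1253.5 t/h.
Recycle F1 = (1−0.207)×1253.5 = 994.04 t/h.

994 t/h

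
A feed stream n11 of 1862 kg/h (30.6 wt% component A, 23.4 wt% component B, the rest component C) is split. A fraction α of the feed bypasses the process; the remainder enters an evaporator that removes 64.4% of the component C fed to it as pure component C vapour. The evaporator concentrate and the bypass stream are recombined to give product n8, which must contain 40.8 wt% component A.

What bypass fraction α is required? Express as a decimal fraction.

0.156

All 1862×0.306 = 569.77 kg/h of component A reaches n8, so n8 = 569.77/0.408 = 1396.5 kg/h and vapour = 465.5 kg/h.
The evaporator receives (1−α)·1862 of feed at 0.460 component C and removes 0.644 of that component C:
0.644×0.460×(1−α)×1862 = 465.5
(1−α) = 465.5/551.6 = 0.8439;  α = 0.1561.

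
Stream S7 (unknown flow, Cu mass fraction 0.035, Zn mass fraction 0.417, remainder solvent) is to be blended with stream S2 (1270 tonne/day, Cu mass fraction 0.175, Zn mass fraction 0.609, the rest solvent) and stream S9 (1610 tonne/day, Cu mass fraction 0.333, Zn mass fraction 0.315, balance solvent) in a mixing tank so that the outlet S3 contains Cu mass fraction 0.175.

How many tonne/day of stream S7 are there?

Let S7 be the unknown flow. Total out = 2880 + S7.
Cu balance: 758.38 + 0.035·S7 = 0.175·(2880 + S7)
(0.035 − 0.175)·S7 = 0.175×2880 − 758.38 = -254.38
S7 = -254.38 / -0.140 = 1817 tonne/day

1817 tonne/day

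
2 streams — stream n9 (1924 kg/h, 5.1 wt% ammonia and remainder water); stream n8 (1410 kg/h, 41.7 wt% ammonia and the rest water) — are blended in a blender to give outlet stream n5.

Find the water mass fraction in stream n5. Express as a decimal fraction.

Total flow out = 1924 + 1410 = 3334 kg/h.
water in = 1924×0.949 + 1410×0.583 = 2647.9 kg/h.
water mass fraction in n5 = 2647.9/3334 = 0.7942.

0.7942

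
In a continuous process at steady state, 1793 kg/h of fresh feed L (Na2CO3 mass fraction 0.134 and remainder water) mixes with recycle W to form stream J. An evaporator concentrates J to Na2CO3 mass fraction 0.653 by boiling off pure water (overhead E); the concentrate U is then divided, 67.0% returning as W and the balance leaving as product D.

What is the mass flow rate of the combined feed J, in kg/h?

2540 kg/h

Overall Na2CO3 balance (none leaves overhead): Na2CO3 in fresh feed = Na2CO3 in product, i.e. 1793×0.134 = (1−0.670)·U·0.653.
U = 240.26/(0.653×0.330) = 1115 kg/h.
Recycle W = 0.670×1115 = 747.02 kg/h.
Combined feed J = 1793 + 747.02 = 2540 kg/h.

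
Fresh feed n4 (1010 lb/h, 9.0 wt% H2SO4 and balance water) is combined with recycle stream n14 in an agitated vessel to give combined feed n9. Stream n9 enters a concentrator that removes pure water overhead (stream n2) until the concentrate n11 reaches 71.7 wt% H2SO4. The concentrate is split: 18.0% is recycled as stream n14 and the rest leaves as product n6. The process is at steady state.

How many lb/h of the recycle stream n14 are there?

Overall H2SO4 balance (none leaves overhead): H2SO4 in fresh feed = H2SO4 in product, i.e. 1010×0.090 = (1−0.180)·n11·0.717.
n11 = 90.9/(0.717×0.820) = 154.61 lb/h.
Recycle n14 = 0.180×154.61 = 27.829 lb/h.

27.83 lb/h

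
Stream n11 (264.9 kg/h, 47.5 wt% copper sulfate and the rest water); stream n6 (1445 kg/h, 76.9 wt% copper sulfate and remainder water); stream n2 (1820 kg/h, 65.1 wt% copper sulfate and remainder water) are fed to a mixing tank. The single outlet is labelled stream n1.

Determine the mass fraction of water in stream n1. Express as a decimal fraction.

Total flow out = 264.9 + 1445 + 1820 = 3529.9 kg/h.
water in = 264.9×0.525 + 1445×0.231 + 1820×0.349 = 1108 kg/h.
water mass fraction in n1 = 1108/3529.9 = 0.314.

0.314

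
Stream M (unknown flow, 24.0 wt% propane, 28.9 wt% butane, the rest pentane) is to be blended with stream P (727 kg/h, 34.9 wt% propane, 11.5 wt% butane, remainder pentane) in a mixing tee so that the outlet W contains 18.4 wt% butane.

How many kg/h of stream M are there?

Let M be the unknown flow. Total out = 727 + M.
butane balance: 83.605 + 0.289·M = 0.184·(727 + M)
(0.289 − 0.184)·M = 0.184×727 − 83.605 = 50.163
M = 50.163 / 0.105 = 477.74 kg/h

477.7 kg/h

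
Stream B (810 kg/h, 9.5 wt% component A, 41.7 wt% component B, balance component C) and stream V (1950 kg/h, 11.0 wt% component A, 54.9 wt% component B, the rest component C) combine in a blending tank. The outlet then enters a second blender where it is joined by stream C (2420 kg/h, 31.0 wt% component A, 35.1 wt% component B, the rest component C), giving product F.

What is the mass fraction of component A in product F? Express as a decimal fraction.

Overall, product flow = 5180 kg/h.
component A in = 810×0.095 + 1950×0.110 + 2420×0.310 = 1041.7 kg/h.
component A fraction in F = 0.201.

0.201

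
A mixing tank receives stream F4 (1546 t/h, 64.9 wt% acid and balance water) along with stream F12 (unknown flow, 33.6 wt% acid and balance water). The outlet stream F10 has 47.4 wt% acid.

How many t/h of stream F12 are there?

Let F12 be the unknown flow. Total out = 1546 + F12.
acid balance: 1003.4 + 0.336·F12 = 0.474·(1546 + F12)
(0.336 − 0.474)·F12 = 0.474×1546 − 1003.4 = -270.55
F12 = -270.55 / -0.138 = 1960.5 t/h

1961 t/h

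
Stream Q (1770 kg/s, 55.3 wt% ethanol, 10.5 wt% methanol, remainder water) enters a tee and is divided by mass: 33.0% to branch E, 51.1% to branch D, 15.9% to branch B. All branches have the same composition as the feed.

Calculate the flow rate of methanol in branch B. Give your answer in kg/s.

29.55 kg/s

Branch B total = 0.159×1770 = 281.43 kg/s.
methanol in B = 0.105×281.43 = 29.55 kg/s.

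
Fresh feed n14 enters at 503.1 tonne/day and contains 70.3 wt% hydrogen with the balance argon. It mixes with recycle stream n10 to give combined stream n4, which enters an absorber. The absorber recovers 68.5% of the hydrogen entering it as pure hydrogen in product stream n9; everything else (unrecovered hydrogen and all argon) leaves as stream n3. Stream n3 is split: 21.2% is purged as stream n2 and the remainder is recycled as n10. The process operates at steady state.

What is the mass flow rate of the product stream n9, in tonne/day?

322.3 tonne/day

hydrogen in n4: m_A = 503.1×0.703 + (1−0.212)·(1−0.685)·m_A, so m_A = 353.68/0.7518 = 470.46 tonne/day.
Product n9 = 0.685×470.46 = 322.26 tonne/day.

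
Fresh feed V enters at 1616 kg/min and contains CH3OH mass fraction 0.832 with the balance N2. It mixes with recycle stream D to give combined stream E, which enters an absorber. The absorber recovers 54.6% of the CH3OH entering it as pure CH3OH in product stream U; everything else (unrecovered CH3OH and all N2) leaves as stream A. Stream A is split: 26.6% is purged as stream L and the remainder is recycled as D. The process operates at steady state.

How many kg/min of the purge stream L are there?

515 kg/min

N2 enters only via V and leaves only via the purge: 1616×0.168 = 0.266×(N2 in A), and the absorber passes all N2, so N2 in E = N2 in A = 1020.6 kg/min.
CH3OH in E: m_A = 1616×0.832 + (1−0.266)·(1−0.546)·m_A, so m_A = 1344.5/0.6668 = 2016.5 kg/min.
A = (1−0.546)×2016.5 + 1020.6 = 1936.1 kg/min.
Purge L = 0.266×1936.1 = 515.01 kg/min.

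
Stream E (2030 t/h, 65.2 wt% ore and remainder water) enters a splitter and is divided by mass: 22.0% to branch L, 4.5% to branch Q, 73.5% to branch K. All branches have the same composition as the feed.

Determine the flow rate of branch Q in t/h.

91.35 t/h

Branch Q flow = 0.045×2030 = 91.35 t/h.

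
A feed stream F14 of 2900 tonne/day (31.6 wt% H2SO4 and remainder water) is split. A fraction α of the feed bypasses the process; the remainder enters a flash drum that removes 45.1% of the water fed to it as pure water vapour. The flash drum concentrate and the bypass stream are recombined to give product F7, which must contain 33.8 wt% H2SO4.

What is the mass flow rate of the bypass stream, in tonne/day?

2288 tonne/day

All 2900×0.316 = 916.4 tonne/day of H2SO4 reaches F7, so F7 = 916.4/0.338 = 2711.2 tonne/day and vapour = 188.76 tonne/day.
The evaporator receives (1−α)·2900 of feed at 0.684 water and removes 0.451 of that water:
0.451×0.684×(1−α)×2900 = 188.76
(1−α) = 188.76/894.6 = 0.2110;  α = 0.7890.
Bypass flow = 0.7890×2900 = 2288.1 tonne/day.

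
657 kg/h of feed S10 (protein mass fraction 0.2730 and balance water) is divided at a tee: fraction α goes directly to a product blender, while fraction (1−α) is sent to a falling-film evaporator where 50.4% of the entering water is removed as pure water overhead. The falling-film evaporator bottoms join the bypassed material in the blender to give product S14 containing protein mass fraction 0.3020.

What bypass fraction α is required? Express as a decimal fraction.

0.738

All 657×0.273 = 179.36 kg/h of protein reaches S14, so S14 = 179.36/0.302 = 593.91 kg/h and vapour = 63.089 kg/h.
The evaporator receives (1−α)·657 of feed at 0.727 water and removes 0.504 of that water:
0.504×0.727×(1−α)×657 = 63.089
(1−α) = 63.089/240.73 = 0.2621;  α = 0.7379.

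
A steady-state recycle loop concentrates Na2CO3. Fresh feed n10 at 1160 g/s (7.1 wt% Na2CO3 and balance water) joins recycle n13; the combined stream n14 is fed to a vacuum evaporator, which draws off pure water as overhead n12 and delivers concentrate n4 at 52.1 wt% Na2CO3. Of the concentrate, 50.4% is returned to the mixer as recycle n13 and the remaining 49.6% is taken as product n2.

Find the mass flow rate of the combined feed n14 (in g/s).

Overall Na2CO3 balance (none leaves overhead): Na2CO3 in fresh feed = Na2CO3 in product, i.e. 1160×0.071 = (1−0.504)·n4·0.521.
n4 = 82.36/(0.521×0.496) = 318.71 g/s.
Recycle n13 = 0.504×318.71 = 160.63 g/s.
Combined feed n14 = 1160 + 160.63 = 1320.6 g/s.

1321 g/s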